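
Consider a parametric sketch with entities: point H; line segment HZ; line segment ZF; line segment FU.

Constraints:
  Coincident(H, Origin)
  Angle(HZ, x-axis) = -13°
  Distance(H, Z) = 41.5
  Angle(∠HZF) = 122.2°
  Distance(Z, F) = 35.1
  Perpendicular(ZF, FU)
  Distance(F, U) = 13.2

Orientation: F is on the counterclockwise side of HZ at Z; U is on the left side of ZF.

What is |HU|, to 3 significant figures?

61.3

H is at the origin; HZ runs at -13.0° with length 41.5, so Z = 41.5·(cos -13.0°, sin -13.0°) = (40.4, -9.34). ∠HZF = 122.2°, so ZF runs at -13.0° + (180° − 122.2°) = 44.8° from the x-axis; with |ZF| = 35.1, F = Z + 35.1·(cos 44.8°, sin 44.8°) = (65.3, 15.4). ZF ⟂ FU; with |FU| = 13.2 on the left of ZF, U = F + 13.2·(-0.705, 0.710) = (56.0, 24.8). Then |HU| = |U − H| = 61.3.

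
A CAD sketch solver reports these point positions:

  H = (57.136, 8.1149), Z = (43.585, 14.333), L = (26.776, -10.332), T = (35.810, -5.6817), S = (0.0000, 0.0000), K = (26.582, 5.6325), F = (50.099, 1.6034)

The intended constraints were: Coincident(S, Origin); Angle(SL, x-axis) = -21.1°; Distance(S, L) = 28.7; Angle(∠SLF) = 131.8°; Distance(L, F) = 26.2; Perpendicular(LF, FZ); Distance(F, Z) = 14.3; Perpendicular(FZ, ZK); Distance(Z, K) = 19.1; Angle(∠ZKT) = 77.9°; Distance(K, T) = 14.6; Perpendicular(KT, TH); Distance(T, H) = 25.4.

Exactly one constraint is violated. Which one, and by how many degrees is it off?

Perpendicular(KT, TH) — off by 6.30°.

S = (0.00, 0.00) ✓; SL at -21.10° ✓; |SL| = 28.70 ✓; ∠SLF = 131.8° ✓; |LF| = 26.20 ✓; ∠(LF, FZ) = 90.00° ✓; |FZ| = 14.30 ✓; ∠(FZ, ZK) = 90.00° ✓; |ZK| = 19.10 ✓; ∠ZKT = 77.90° ✓; |KT| = 14.60 ✓; ∠(KT, TH) = 83.70° ✗; |TH| = 25.40 ✓.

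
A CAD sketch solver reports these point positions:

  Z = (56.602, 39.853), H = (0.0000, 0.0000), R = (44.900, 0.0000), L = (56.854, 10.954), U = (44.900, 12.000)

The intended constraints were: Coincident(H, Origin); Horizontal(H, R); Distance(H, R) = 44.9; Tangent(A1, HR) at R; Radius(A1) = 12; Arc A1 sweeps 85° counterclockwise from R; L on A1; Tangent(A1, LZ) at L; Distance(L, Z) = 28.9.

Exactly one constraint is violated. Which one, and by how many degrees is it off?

Tangent(A1, LZ) at L — off by 5.50°.

H = (0.00, 0.00) ✓; H.y = 0.00, R.y = 0.00 ✓; |HR| = 44.90 ✓; ∠(UR, RH) = 90.00° ✓; |UR| = 12.00 ✓; bearing(U→L) − bearing(U→R) = 85.00° ✓; |UL| = 12.00 ✓; ∠(UL, LZ) = 84.50° ✗; |LZ| = 28.90 ✓.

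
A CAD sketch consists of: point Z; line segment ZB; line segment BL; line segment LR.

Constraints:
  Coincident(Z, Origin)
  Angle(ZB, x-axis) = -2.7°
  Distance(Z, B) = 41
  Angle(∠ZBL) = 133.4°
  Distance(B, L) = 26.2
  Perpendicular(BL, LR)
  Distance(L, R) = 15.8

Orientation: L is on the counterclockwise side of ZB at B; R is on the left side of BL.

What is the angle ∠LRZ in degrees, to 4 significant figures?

104.4°

∠ZBL = 133.4°, so BL runs at -2.7° + (180° − 133.4°) = 43.90° from the x-axis; with |BL| = 26.2, L = B + 26.2·(cos 43.90°, sin 43.90°) = (59.83, 16.24). BL is perpendicular to LR; with |LR| = 15.8 on the left of BL, R = L + 15.8·(-0.6934, 0.7206) = (48.88, 27.62). Then cos ∠LRZ = RL·RZ / (|RL||RZ|), giving 104.4°.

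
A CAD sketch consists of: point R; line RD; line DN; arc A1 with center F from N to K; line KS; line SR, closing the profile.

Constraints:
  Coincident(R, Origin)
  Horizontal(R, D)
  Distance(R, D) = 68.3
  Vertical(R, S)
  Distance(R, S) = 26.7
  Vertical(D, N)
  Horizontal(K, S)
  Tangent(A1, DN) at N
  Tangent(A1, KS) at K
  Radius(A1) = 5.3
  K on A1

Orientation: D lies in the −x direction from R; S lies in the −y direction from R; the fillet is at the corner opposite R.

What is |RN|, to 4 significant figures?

71.57

R is at the origin; R and D share the same y with |RD| = 68.3 and D on the −x side, so D = (-68.30, 0.000). R and S share the same x with |RS| = 26.7 and S on the −y side, so S = (0.000, -26.70). The virtual corner opposite R is at (-68.30, -26.70). Since A1 is tangent to DN there, FN ⟂ DN and the tangent condition forces FK to be normal to KS, with radius 5.3, so the center F sits 5.3 in from both sides at F = (-63.00, -21.40). That places the tangent points at N = (-68.30, -21.40) on DN and K = (-63.00, -26.70) on KS. Then |RN| = |N − R| = 71.57.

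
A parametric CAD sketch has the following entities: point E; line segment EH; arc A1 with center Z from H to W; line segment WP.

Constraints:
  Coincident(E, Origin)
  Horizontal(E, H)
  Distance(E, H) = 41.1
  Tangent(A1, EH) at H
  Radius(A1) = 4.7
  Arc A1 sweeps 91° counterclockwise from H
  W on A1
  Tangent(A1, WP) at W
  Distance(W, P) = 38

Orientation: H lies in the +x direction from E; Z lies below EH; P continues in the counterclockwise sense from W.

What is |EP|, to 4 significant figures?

56.60

E is at the origin; E and H share the same y with |EH| = 41.1 and H on the +x side, so H = (41.10, 0.000). Since A1 is tangent to EH there, ZH ⟂ EH, so Z = H + (0, -4.7) = (41.10, -4.700). On A1, H sits at bearing 90° from Z; a 91° counterclockwise sweep puts W at bearing 181°, so W = Z + 4.7·(cos 181°, sin 181°) = (36.40, -4.782). Since A1 is tangent to WP there, ZW ⟂ WP, so WP runs along (−sin 181°, cos 181°); with |WP| = 38.0, P = (37.06, -42.78). Then |EP| = |P − E| = 56.60.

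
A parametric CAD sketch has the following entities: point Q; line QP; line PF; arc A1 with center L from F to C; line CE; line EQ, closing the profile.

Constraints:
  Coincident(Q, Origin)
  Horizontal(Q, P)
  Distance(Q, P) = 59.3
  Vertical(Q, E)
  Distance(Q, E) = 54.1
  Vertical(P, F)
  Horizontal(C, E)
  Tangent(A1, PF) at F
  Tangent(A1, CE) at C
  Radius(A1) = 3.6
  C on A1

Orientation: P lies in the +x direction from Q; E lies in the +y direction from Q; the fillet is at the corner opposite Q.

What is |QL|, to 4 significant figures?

75.18

Q is at the origin; QP is horizontal with |QP| = 59.3 and P on the +x side, so P = (59.30, 0.000). QE is vertical with |QE| = 54.1 and E on the +y side, so E = (0.000, 54.10). The virtual corner opposite Q is at (59.30, 54.10). The tangent condition forces LF to be normal to PF and the tangent condition forces LC to be normal to CE, with radius 3.6, so the center L sits 3.6 in from both sides at L = (55.70, 50.50). Then |QL| = |L − Q| = 75.18.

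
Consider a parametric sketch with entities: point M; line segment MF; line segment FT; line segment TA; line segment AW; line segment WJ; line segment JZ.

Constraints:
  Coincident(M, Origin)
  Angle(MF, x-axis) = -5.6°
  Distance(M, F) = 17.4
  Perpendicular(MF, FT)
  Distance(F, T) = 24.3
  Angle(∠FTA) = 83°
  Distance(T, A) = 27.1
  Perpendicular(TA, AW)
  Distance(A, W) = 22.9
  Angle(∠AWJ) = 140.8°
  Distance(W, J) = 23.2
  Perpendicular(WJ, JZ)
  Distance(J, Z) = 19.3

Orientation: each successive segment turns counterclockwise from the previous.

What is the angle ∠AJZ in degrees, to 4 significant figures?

70.53°

M is at the origin; MF runs at -5.6° with length 17.4, so F = (17.32, -1.698). MF ⟂ FT, so FT runs at 84.40°; with |FT| = 24.3, T = (19.69, 22.49). ∠FTA = 83.0° gives TA at -178.6° from the x-axis; with |TA| = 27.1, A = (-7.404, 21.82). TA ⟂ AW, so AW runs at -88.60°; with |AW| = 22.9, W = (-6.844, -1.069). ∠AWJ = 140.8° gives WJ at -49.40° from the x-axis; with |WJ| = 23.2, J = (8.254, -18.68). WJ ⟂ JZ, so JZ runs at 40.60°; with |JZ| = 19.3, Z = (22.91, -6.124). Then cos ∠AJZ = JA·JZ / (|JA||JZ|), giving 70.53°.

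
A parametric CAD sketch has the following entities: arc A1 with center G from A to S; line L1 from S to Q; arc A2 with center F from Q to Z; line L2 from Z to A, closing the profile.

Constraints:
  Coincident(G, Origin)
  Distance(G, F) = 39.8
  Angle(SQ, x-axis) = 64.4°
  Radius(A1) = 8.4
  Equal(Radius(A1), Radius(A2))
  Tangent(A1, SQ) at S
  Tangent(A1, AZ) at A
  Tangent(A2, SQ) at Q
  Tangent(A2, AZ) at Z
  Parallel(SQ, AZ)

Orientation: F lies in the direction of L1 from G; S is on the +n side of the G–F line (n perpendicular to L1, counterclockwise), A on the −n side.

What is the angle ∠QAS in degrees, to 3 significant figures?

67.1°

The slot axis is L1's direction at 64.4°, so u = (cos 64.4°, sin 64.4°) = (0.432, 0.902) and n = (−sin 64.4°, cos 64.4°) = (-0.902, 0.432). G is at the origin and F lies 39.8 along u from G, so F = 39.8·u = (17.2, 35.9). Tangency of A1 to both parallel lines with radius 8.4 puts S and A at G ± 8.4·n: S = (-7.58, 3.63), A = (7.58, -3.63). Equal radii place Q and Z the same way about F: Q = F + 8.4·n = (9.62, 39.5), Z = F − 8.4·n = (24.8, 32.3). Then cos ∠QAS = AQ·AS / (|AQ||AS|), giving 67.1°.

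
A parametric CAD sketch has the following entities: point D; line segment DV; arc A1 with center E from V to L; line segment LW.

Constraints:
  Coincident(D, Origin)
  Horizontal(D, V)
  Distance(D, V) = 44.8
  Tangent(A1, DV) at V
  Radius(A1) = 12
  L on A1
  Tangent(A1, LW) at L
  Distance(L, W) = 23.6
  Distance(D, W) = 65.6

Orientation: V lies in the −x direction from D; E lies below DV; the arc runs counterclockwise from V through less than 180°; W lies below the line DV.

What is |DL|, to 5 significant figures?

58.255

D is at the origin; D and V share the same y with |DV| = 44.8 and V on the −x side, so V = (-44.800, 0.0000). A1 meets DV tangentially, so EV is at right angles to DV, so E = V + (0, -12) = (-44.800, -12.000). Since EL ⟂ LW (tangency), |EW| = √(12.0² + 23.6²) = 26.476 regardless of where L sits on A1. So W lies on both circle(D, 65.6) and circle(E, 26.476); the below-DV intersection is W = (-54.388, -36.679). L is the foot of the tangent from W: L = (-56.740, -13.196).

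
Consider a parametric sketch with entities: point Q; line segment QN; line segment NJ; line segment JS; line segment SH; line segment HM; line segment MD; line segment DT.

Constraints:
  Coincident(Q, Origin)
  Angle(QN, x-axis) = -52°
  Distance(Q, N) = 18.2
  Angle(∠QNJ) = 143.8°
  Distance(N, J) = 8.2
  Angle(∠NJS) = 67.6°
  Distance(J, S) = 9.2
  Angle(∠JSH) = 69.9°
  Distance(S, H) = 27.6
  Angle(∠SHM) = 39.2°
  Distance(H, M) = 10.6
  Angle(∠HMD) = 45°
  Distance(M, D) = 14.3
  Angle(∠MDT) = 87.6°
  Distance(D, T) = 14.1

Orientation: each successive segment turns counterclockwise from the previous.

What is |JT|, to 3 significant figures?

34.6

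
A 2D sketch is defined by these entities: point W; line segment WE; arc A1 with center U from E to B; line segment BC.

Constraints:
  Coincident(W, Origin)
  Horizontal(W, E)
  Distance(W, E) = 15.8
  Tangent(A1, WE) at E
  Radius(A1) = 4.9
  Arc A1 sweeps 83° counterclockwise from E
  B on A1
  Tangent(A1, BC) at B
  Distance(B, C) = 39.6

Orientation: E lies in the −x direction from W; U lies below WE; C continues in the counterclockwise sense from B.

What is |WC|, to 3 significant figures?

50.5

W is at the origin; W and E share the same y with |WE| = 15.8 and E on the −x side, so E = (-15.8, 0.00). Tangency of A1 to WE means the radius UE is perpendicular to WE, so U = E + (0, -4.9) = (-15.8, -4.90). On A1, E sits at bearing 90° from U; an 83° counterclockwise sweep puts B at bearing 173°, so B = U + 4.9·(cos 173°, sin 173°) = (-20.7, -4.30). Since A1 is tangent to BC there, UB ⟂ BC, so BC runs along (−sin 173°, cos 173°); with |BC| = 39.6, C = (-25.5, -43.6). Then |WC| = |C − W| = 50.5.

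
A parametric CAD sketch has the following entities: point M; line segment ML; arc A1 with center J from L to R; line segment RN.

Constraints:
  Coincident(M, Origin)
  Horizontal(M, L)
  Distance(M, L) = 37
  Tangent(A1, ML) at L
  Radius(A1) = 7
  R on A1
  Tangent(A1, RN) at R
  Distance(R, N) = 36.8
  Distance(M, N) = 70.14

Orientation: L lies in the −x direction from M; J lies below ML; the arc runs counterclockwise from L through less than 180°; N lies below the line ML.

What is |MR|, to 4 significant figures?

43.43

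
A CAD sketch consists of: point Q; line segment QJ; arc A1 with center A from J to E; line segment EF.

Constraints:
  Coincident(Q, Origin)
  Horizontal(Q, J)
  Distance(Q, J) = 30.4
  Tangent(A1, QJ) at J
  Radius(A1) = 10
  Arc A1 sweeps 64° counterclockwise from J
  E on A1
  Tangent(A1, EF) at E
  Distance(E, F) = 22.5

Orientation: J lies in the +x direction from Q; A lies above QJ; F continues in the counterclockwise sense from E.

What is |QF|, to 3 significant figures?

55.6

Q is at the origin; QJ is horizontal with |QJ| = 30.4 and J on the +x side, so J = (30.4, 0.00). A1 meets QJ tangentially, so AJ is at right angles to QJ, so A = J + (0, 10) = (30.4, 10.0). On A1, J sits at bearing -90° from A; a 64° counterclockwise sweep puts E at bearing -26°, so E = A + 10.0·(cos -26°, sin -26°) = (39.4, 5.62). A1 meets EF tangentially, so AE is at right angles to EF, so EF runs along (−sin -26°, cos -26°); with |EF| = 22.5, F = (49.3, 25.8). Then |QF| = |F − Q| = 55.6.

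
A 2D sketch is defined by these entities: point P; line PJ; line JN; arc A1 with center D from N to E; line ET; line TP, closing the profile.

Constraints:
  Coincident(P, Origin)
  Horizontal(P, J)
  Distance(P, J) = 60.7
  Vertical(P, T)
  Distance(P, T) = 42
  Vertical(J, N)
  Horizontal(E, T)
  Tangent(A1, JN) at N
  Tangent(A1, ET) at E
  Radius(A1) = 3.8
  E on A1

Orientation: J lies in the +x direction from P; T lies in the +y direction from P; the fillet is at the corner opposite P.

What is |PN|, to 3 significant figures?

71.7

The virtual corner opposite P is at (60.7, 42.0). A1 meets JN tangentially, so DN is at right angles to JN and tangency of A1 to ET means the radius DE is perpendicular to ET, with radius 3.8, so the center D sits 3.8 in from both sides at D = (56.9, 38.2). That places the tangent points at N = (60.7, 38.2) on JN and E = (56.9, 42.0) on ET. Then |PN| = |N − P| = 71.7.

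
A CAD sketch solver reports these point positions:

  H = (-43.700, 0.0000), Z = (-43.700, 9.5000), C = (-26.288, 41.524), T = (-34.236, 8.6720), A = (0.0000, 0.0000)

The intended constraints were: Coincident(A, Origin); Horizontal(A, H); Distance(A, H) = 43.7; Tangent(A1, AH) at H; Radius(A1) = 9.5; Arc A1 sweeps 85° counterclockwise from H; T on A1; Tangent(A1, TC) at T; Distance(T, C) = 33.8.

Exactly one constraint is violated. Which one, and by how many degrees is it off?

Tangent(A1, TC) at T — off by 8.60°.

A = (0.00, 0.00) ✓; A.y = 0.00, H.y = 0.00 ✓; |AH| = 43.70 ✓; ∠(ZH, HA) = 90.00° ✓; |ZH| = 9.500 ✓; bearing(Z→T) − bearing(Z→H) = 85.00° ✓; |ZT| = 9.500 ✓; ∠(ZT, TC) = 98.60° ✗; |TC| = 33.80 ✓.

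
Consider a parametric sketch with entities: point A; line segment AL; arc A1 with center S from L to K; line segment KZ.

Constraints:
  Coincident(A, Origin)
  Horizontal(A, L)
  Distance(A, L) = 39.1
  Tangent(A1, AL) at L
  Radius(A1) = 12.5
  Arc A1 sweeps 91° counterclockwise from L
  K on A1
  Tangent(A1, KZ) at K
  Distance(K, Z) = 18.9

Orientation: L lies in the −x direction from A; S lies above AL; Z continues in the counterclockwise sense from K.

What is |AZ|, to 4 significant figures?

41.53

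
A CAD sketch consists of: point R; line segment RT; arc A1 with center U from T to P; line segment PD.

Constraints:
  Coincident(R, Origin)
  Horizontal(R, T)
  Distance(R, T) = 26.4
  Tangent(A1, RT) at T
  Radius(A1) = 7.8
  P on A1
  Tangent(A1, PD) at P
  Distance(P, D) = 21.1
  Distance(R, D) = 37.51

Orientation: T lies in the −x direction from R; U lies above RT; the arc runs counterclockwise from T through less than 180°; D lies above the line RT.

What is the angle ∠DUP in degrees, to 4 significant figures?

69.71°

R is at the origin; R and T share the same y with |RT| = 26.4 and T on the −x side, so T = (-26.40, 0.000). Since A1 is tangent to RT there, UT ⟂ RT, so U = T + (0, 7.8) = (-26.40, 7.800). Since UP ⟂ PD (tangency), |UD| = √(7.8² + 21.1²) = 22.50 regardless of where P sits on A1. So D lies on both circle(R, 37.51) and circle(U, 22.50); the above-RT intersection is D = (-22.56, 29.97). P is the foot of the tangent from D: P = (-18.73, 9.217).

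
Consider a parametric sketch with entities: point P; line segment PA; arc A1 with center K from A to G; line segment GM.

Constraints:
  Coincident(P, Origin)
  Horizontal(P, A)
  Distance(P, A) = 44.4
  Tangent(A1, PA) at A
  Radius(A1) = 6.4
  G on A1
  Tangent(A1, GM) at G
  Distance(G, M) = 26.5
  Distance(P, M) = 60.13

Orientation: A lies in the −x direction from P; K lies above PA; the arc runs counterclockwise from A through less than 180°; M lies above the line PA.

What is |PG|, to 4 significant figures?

39.73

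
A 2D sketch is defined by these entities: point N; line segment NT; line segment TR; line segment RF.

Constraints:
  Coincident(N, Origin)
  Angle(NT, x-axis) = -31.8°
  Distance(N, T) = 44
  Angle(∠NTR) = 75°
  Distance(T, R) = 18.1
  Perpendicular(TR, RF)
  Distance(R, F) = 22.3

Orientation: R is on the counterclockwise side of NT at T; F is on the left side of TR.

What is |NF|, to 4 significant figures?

21.29

N is at the origin; NT runs at -31.8° with length 44.0, so T = 44.0·(cos -31.8°, sin -31.8°) = (37.40, -23.19). ∠NTR = 75.0°, so TR runs at -31.8° + (180° − 75.0°) = 73.20° from the x-axis; with |TR| = 18.1, R = T + 18.1·(cos 73.20°, sin 73.20°) = (42.63, -5.859). TR is perpendicular to RF; with |RF| = 22.3 on the left of TR, F = R + 22.3·(-0.9573, 0.2890) = (21.28, 0.5868). Then |NF| = |F − N| = 21.29.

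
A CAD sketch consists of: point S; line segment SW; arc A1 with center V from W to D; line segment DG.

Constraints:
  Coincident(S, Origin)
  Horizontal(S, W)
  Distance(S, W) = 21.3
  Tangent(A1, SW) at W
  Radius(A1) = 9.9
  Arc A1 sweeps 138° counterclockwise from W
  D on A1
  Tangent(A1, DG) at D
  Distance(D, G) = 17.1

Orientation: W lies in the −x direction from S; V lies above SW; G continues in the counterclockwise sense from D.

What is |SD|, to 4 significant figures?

22.65

A1 meets SW tangentially, so VW is at right angles to SW, so V = W + (0, 9.9) = (-21.30, 9.900). On A1, W sits at bearing -90° from V; a 138° counterclockwise sweep puts D at bearing 48°, so D = V + 9.9·(cos 48°, sin 48°) = (-14.68, 17.26). Then |SD| = |D − S| = 22.65.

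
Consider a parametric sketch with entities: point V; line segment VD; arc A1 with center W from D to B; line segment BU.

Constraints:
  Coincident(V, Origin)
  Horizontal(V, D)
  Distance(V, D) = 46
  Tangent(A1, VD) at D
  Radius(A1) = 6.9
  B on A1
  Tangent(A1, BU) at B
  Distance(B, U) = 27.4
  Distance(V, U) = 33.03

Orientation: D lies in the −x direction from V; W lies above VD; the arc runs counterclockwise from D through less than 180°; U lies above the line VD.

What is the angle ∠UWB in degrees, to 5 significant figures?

75.865°

V is at the origin; VD is horizontal with |VD| = 46.0 and D on the −x side, so D = (-46.000, 0.0000). Since A1 is tangent to VD there, WD ⟂ VD, so W = D + (0, 6.9) = (-46.000, 6.9000). Since WB ⟂ BU (tangency), |WU| = √(6.9² + 27.4²) = 28.255 regardless of where B sits on A1. So U lies on both circle(V, 33.03) and circle(W, 28.255); the above-VD intersection is U = (-23.167, 23.543). B is the foot of the tangent from U: B = (-40.697, 2.4854).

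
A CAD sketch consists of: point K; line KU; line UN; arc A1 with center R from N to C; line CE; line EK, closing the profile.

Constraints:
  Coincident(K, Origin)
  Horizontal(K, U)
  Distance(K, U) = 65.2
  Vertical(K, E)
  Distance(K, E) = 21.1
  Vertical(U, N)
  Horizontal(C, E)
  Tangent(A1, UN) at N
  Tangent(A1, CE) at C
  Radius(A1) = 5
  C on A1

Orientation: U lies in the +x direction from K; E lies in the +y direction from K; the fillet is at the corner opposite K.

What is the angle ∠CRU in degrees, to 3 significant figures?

163°

K is at the origin; KU is horizontal with |KU| = 65.2 and U on the +x side, so U = (65.2, 0.00). KE is vertical with |KE| = 21.1 and E on the +y side, so E = (0.00, 21.1). The virtual corner opposite K is at (65.2, 21.1). Tangency of A1 to UN means the radius RN is perpendicular to UN and the tangent condition forces RC to be normal to CE, with radius 5.0, so the center R sits 5.0 in from both sides at R = (60.2, 16.1). That places the tangent points at N = (65.2, 16.1) on UN and C = (60.2, 21.1) on CE. Then cos ∠CRU = RC·RU / (|RC||RU|), giving 163°.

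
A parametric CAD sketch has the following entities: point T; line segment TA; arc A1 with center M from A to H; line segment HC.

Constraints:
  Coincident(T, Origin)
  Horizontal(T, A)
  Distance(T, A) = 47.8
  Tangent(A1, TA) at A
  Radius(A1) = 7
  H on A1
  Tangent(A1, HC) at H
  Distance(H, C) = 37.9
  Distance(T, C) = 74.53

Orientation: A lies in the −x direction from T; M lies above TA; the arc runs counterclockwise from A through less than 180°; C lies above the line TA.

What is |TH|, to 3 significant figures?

43.0

T is at the origin; T and A share the same y with |TA| = 47.8 and A on the −x side, so A = (-47.8, 0.00). A1 meets TA tangentially, so MA is at right angles to TA, so M = A + (0, 7) = (-47.8, 7.00). Since MH ⟂ HC (tangency), |MC| = √(7.0² + 37.9²) = 38.5 regardless of where H sits on A1. So C lies on both circle(T, 74.53) and circle(M, 38.5); the above-TA intersection is C = (-60.6, 43.3). H is the foot of the tangent from C: H = (-41.7, 10.5).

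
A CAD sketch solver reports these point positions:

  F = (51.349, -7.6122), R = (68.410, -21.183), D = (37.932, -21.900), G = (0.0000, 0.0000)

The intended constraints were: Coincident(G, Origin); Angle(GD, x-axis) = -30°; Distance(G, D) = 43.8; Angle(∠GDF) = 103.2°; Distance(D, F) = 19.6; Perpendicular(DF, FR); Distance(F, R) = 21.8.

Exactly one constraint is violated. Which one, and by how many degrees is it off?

Perpendicular(DF, FR) — off by 4.70°.

G = (0.00, 0.00) ✓; GD at -30.00° ✓; |GD| = 43.80 ✓; ∠GDF = 103.2° ✓; |DF| = 19.60 ✓; ∠(DF, FR) = 85.30° ✗; |FR| = 21.80 ✓.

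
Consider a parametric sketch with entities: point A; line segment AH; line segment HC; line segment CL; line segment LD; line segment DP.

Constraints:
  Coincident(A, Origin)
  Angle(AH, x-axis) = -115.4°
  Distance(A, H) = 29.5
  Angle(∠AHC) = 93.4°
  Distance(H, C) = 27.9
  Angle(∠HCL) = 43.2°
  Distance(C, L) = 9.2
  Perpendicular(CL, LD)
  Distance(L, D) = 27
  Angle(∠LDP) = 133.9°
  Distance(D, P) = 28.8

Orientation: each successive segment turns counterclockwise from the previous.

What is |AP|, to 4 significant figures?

71.84

A is at the origin; AH runs at -115.4° with length 29.5, so H = (-12.65, -26.65). ∠AHC = 93.4° gives HC at -28.80° from the x-axis; with |HC| = 27.9, C = (11.80, -40.09). ∠HCL = 43.2° gives CL at 108.0° from the x-axis; with |CL| = 9.2, L = (8.952, -31.34). CL ⟂ LD, so LD runs at -162.0°; with |LD| = 27.0, D = (-16.73, -39.68). ∠LDP = 133.9° gives DP at -115.9° from the x-axis; with |DP| = 28.8, P = (-29.31, -65.59). Then |AP| = |P − A| = 71.84.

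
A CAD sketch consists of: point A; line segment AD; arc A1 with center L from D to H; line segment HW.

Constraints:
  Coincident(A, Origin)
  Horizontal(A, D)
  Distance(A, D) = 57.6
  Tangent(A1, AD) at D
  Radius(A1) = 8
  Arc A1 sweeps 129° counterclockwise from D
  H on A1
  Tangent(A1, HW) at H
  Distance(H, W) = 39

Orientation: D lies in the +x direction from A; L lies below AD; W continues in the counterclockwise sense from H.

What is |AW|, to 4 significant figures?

87.43

On A1, D sits at bearing 90° from L; a 129° counterclockwise sweep puts H at bearing 219°, so H = L + 8.0·(cos 219°, sin 219°) = (51.38, -13.03). The tangent condition forces LH to be normal to HW, so HW runs along (−sin 219°, cos 219°); with |HW| = 39.0, W = (75.93, -43.34). Then |AW| = |W − A| = 87.43.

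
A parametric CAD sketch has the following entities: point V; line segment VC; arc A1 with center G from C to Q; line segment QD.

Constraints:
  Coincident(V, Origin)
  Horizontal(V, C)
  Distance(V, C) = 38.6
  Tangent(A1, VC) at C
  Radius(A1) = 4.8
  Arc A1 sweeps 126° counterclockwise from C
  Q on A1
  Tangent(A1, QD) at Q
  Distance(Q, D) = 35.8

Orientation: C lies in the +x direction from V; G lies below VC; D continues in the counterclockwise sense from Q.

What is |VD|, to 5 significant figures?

66.690

V is at the origin; V and C share the same y with |VC| = 38.6 and C on the +x side, so C = (38.600, 0.0000). The tangent condition forces GC to be normal to VC, so G = C + (0, -4.8) = (38.600, -4.8000). On A1, C sits at bearing 90° from G; a 126° counterclockwise sweep puts Q at bearing 216°, so Q = G + 4.8·(cos 216°, sin 216°) = (34.717, -7.6214). Tangency of A1 to QD means the radius GQ is perpendicular to QD, so QD runs along (−sin 216°, cos 216°); with |QD| = 35.8, D = (55.759, -36.584). Then |VD| = |D − V| = 66.690.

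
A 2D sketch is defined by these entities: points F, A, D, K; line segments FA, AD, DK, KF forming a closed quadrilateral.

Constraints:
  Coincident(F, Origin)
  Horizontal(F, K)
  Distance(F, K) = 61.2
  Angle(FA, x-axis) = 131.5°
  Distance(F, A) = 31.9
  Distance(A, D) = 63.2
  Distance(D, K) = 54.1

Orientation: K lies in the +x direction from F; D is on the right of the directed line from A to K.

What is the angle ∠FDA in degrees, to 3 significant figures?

6.75°

Checks: |FK| = 61.20 ✓; |FA| = 31.90 ✓; |AD| = 63.20 ✓; |DK| = 54.10 ✓.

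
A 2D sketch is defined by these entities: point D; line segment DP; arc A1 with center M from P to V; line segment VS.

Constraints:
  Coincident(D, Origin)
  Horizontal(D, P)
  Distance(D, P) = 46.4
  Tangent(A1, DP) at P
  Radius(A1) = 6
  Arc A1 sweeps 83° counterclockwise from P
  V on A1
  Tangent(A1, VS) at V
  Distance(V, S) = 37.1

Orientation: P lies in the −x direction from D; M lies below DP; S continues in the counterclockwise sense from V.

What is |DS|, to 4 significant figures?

70.76

D is at the origin; D and P share the same y with |DP| = 46.4 and P on the −x side, so P = (-46.40, 0.000). Since A1 is tangent to DP there, MP ⟂ DP, so M = P + (0, -6) = (-46.40, -6.000). On A1, P sits at bearing 90° from M; an 83° counterclockwise sweep puts V at bearing 173°, so V = M + 6.0·(cos 173°, sin 173°) = (-52.36, -5.269). Since A1 is tangent to VS there, MV ⟂ VS, so VS runs along (−sin 173°, cos 173°); with |VS| = 37.1, S = (-56.88, -42.09). Then |DS| = |S − D| = 70.76.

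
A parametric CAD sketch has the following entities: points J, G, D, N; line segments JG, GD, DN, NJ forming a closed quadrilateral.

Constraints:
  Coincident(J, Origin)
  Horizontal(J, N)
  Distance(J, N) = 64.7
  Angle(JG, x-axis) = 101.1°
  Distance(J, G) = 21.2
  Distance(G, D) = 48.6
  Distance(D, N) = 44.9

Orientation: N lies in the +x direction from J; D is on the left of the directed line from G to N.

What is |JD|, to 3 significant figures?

56.3

J is at the origin; J and N share the same y with |JN| = 64.7 and N in +x, so N = (64.7, 0). JG runs at 101.1° with |JG| = 21.2, so G = (-4.08, 20.8). D is determined by |GD| = 48.6 and |DN| = 44.9 together: it lies at the intersection of circle(G, 48.6) and circle(N, 44.9). With |GN| = 71.9, the foot of the radical line on GN is 38.3 from G and the perpendicular offset is √(48.6² − 38.3²) = 29.9. Taking the left-of-GN solution: D = (41.3, 38.3).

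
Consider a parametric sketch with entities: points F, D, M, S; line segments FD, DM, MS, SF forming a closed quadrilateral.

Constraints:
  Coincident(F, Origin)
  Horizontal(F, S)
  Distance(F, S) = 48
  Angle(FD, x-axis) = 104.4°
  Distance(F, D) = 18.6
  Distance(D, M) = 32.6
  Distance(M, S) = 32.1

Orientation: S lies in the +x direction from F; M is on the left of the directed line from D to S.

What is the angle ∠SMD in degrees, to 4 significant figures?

118.6°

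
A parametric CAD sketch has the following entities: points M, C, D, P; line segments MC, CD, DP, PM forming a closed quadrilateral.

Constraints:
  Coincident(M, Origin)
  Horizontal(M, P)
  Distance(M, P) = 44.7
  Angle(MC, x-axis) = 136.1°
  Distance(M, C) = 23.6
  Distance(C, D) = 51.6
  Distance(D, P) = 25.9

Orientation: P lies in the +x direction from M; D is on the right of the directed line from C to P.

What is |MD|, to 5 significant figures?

28.246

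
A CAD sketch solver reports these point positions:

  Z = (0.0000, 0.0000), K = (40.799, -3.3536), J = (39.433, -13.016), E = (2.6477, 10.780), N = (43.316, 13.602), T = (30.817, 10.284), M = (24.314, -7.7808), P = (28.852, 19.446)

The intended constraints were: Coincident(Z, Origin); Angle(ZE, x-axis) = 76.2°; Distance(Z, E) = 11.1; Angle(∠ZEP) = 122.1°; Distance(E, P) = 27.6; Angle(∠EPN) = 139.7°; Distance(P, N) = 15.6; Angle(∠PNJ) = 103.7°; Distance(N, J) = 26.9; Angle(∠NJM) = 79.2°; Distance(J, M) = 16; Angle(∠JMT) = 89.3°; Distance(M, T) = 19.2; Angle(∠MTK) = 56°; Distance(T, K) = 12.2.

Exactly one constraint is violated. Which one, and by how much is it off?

Distance(T, K) = 12.2 — off by 4.70.

Z = (0.00, 0.00) ✓; ZE at 76.20° ✓; |ZE| = 11.10 ✓; ∠ZEP = 122.1° ✓; |EP| = 27.60 ✓; ∠EPN = 139.7° ✓; |PN| = 15.60 ✓; ∠PNJ = 103.7° ✓; |NJ| = 26.90 ✓; ∠NJM = 79.20° ✓; |JM| = 16.00 ✓; ∠JMT = 89.30° ✓; |MT| = 19.20 ✓; ∠MTK = 56.00° ✓; |TK| = 16.90 ✗.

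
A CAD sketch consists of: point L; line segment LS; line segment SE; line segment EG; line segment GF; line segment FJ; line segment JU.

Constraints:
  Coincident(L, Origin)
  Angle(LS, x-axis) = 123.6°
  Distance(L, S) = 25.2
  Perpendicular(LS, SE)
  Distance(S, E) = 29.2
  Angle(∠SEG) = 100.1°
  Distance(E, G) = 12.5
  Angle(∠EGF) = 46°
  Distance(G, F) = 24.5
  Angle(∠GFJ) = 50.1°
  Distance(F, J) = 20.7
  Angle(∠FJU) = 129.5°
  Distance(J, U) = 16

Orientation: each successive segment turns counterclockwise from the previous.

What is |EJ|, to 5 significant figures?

7.3415

L is at the origin; LS runs at 123.6° with length 25.2, so S = (-13.945, 20.990). LS ⟂ SE, so SE runs at -146.40°; with |SE| = 29.2, E = (-38.267, 4.8306). ∠SEG = 100.1° gives EG at -66.500° from the x-axis; with |EG| = 12.5, G = (-33.282, -6.6327). ∠EGF = 46.0° gives GF at 67.500° from the x-axis; with |GF| = 24.5, F = (-23.907, 16.002). ∠GFJ = 50.1° gives FJ at -162.60° from the x-axis; with |FJ| = 20.7, J = (-43.659, 9.8122). Then |EJ| = |J − E| = 7.3415.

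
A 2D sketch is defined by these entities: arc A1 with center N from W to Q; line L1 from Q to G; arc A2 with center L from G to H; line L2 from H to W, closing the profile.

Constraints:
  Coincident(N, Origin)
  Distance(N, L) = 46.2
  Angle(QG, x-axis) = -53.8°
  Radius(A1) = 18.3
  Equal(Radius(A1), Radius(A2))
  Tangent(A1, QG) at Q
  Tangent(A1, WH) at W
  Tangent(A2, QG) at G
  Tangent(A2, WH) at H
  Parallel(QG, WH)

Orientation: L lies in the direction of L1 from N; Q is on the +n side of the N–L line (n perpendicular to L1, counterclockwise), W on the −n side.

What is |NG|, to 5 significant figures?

49.692

Tangency of A1 to both parallel lines with radius 18.3 puts Q and W at N ± 18.3·n: Q = (14.767, 10.808), W = (-14.767, -10.808). Equal radii place G and H the same way about L: G = L + 18.3·n = (42.053, -26.473), H = L − 18.3·n = (12.519, -48.090). Then |NG| = |G − N| = 49.692.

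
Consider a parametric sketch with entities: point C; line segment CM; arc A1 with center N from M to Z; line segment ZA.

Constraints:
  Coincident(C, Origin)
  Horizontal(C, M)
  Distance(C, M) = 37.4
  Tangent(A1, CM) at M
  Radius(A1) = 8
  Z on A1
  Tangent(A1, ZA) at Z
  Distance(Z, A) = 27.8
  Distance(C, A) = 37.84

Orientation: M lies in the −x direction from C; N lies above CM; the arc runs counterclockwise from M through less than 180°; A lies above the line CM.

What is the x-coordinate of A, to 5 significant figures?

-20.741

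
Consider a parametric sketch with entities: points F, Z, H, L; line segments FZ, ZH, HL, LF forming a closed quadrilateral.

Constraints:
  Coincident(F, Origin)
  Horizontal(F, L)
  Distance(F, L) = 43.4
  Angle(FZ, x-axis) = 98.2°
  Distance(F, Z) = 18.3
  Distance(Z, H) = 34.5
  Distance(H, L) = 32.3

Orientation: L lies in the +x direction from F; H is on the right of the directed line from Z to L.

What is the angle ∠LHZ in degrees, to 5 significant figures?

95.445°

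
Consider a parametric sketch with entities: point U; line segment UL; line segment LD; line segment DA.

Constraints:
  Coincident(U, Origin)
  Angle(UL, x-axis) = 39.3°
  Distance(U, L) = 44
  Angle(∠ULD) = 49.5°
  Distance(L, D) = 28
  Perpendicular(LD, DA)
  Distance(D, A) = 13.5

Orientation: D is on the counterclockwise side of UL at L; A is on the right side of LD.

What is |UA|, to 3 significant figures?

47.0

U is at the origin; UL runs at 39.3° with length 44.0, so L = 44.0·(cos 39.3°, sin 39.3°) = (34.0, 27.9). ∠ULD = 49.5°, so LD runs at 39.3° + (180° − 49.5°) = 170° from the x-axis; with |LD| = 28.0, D = L + 28.0·(cos 170°, sin 170°) = (6.49, 32.8). LD ⟂ DA; with |DA| = 13.5 on the right of LD, A = D + 13.5·(0.177, 0.984) = (8.88, 46.1). Then |UA| = |A − U| = 47.0.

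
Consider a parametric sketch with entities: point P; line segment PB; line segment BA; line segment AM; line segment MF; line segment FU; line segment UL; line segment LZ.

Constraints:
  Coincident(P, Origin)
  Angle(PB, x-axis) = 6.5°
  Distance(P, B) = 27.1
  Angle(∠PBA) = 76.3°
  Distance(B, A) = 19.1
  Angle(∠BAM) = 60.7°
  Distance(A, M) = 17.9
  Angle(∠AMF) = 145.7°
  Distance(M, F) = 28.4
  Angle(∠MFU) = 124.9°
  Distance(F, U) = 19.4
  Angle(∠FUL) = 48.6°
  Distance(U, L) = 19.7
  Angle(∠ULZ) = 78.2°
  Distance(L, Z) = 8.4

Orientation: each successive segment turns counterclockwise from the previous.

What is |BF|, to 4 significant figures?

32.02

∠BAM = 60.7° gives AM at -130.5° from the x-axis; with |AM| = 17.9, M = (8.705, 7.382). ∠AMF = 145.7° gives MF at -96.20° from the x-axis; with |MF| = 28.4, F = (5.638, -20.85). Then |BF| = |F − B| = 32.02.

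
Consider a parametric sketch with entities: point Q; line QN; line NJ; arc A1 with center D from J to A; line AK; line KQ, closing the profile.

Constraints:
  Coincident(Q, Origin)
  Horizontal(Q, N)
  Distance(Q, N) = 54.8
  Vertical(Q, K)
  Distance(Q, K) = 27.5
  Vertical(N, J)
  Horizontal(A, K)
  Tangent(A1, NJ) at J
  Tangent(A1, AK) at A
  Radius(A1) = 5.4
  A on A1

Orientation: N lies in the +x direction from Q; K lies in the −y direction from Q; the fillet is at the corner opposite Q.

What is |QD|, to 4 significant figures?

54.12

QK is vertical with |QK| = 27.5 and K on the −y side, so K = (0.000, -27.50). The virtual corner opposite Q is at (54.80, -27.50). The tangent condition forces DJ to be normal to NJ and tangency of A1 to AK means the radius DA is perpendicular to AK, with radius 5.4, so the center D sits 5.4 in from both sides at D = (49.40, -22.10). Then |QD| = |D − Q| = 54.12.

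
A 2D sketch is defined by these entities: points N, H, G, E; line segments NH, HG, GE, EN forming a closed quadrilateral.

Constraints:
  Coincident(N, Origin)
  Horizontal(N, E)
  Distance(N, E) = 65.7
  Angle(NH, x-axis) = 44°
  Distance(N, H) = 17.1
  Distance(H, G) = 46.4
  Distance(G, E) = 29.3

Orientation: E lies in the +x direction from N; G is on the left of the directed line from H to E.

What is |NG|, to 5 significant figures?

62.396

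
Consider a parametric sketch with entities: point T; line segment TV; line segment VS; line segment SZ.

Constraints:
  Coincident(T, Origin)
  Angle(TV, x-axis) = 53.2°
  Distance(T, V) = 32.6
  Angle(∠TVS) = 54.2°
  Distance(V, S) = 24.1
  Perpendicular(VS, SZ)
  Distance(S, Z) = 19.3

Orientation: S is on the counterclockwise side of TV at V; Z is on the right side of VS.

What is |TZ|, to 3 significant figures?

46.0

T is at the origin; TV runs at 53.2° with length 32.6, so V = 32.6·(cos 53.2°, sin 53.2°) = (19.5, 26.1). ∠TVS = 54.2°, so VS runs at 53.2° + (180° − 54.2°) = 179° from the x-axis; with |VS| = 24.1, S = V + 24.1·(cos 179°, sin 179°) = (-4.57, 26.5). VS is perpendicular to SZ; with |SZ| = 19.3 on the right of VS, Z = S + 19.3·(0.0175, 1.00) = (-4.23, 45.8). Then |TZ| = |Z − T| = 46.0.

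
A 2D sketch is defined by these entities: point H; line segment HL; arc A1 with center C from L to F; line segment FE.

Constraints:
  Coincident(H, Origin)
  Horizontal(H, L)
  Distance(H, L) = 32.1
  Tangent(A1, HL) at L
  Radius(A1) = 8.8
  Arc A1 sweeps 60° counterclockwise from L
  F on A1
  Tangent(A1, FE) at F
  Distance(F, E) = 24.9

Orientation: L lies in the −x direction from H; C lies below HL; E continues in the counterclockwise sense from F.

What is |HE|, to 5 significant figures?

58.275

On A1, L sits at bearing 90° from C; a 60° counterclockwise sweep puts F at bearing 150°, so F = C + 8.8·(cos 150°, sin 150°) = (-39.721, -4.4000). The tangent condition forces CF to be normal to FE, so FE runs along (−sin 150°, cos 150°); with |FE| = 24.9, E = (-52.171, -25.964). Then |HE| = |E − H| = 58.275.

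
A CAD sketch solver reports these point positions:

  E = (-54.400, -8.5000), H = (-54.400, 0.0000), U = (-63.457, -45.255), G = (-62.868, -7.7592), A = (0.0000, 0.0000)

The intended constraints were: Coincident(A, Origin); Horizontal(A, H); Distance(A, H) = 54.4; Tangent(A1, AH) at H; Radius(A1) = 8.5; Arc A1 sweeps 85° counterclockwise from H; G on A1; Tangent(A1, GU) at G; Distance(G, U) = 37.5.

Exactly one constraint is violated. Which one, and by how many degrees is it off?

Tangent(A1, GU) at G — off by 4.10°.

A = (0.00, 0.00) ✓; A.y = 0.00, H.y = 0.00 ✓; |AH| = 54.40 ✓; ∠(EH, HA) = 90.00° ✓; |EH| = 8.500 ✓; bearing(E→G) − bearing(E→H) = 85.00° ✓; |EG| = 8.500 ✓; ∠(EG, GU) = 85.90° ✗; |GU| = 37.50 ✓.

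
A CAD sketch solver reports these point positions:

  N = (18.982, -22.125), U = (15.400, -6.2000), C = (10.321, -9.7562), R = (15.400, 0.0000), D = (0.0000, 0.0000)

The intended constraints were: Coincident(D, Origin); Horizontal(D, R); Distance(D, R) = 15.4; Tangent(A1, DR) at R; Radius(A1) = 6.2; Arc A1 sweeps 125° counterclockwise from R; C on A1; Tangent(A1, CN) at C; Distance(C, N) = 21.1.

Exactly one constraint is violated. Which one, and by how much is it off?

Distance(C, N) = 21.1 — off by 6.00.

D = (0.00, 0.00) ✓; D.y = 0.00, R.y = 0.00 ✓; |DR| = 15.40 ✓; ∠(UR, RD) = 90.00° ✓; |UR| = 6.200 ✓; bearing(U→C) − bearing(U→R) = 125.0° ✓; |UC| = 6.200 ✓; ∠(UC, CN) = 90.00° ✓; |CN| = 15.10 ✗.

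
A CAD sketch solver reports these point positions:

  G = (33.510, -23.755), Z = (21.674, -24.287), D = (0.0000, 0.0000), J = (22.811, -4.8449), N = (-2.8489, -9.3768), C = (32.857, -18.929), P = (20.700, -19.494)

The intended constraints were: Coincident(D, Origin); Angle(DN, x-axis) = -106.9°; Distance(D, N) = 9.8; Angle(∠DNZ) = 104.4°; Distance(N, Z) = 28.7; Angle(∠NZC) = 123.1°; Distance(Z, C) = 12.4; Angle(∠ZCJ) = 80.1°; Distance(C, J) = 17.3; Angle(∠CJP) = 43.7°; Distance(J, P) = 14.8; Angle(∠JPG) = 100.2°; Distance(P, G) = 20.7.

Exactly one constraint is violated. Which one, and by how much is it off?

Distance(P, G) = 20.7 — off by 7.20.

D = (0.00, 0.00) ✓; DN at -106.9° ✓; |DN| = 9.800 ✓; ∠DNZ = 104.4° ✓; |NZ| = 28.70 ✓; ∠NZC = 123.1° ✓; |ZC| = 12.40 ✓; ∠ZCJ = 80.10° ✓; |CJ| = 17.30 ✓; ∠CJP = 43.70° ✓; |JP| = 14.80 ✓; ∠JPG = 100.2° ✓; |PG| = 13.50 ✗.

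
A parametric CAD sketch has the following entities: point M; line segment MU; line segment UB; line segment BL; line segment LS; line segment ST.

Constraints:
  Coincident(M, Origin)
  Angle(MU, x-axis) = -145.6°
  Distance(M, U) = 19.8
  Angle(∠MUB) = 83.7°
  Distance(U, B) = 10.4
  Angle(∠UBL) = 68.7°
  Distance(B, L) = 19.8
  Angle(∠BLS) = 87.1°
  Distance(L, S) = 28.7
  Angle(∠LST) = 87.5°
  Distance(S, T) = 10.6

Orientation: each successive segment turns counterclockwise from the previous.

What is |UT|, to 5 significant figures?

18.420

∠BLS = 87.1° gives LS at 154.90° from the x-axis; with |LS| = 28.7, S = (-26.250, 10.586). ∠LST = 87.5° gives ST at -112.60° from the x-axis; with |ST| = 10.6, T = (-30.323, 0.79991). Then |UT| = |T − U| = 18.420.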